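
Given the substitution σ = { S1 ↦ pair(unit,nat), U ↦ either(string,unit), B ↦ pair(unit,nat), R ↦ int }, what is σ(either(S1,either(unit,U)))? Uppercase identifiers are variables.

Replace each occurrence of S1 with pair(unit,nat).
Replace each occurrence of U with either(string,unit).
Result: either(pair(unit,nat),either(unit,either(string,unit))).

either(pair(unit,nat),either(unit,either(string,unit)))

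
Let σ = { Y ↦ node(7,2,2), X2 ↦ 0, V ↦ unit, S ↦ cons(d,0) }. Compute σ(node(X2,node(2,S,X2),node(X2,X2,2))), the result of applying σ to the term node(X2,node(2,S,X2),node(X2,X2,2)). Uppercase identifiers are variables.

node(0,node(2,cons(d,0),0),node(0,0,2))

Replace each occurrence of X2 with 0.
Replace each occurrence of S with cons(d,0).
Result: node(0,node(2,cons(d,0),0),node(0,0,2)).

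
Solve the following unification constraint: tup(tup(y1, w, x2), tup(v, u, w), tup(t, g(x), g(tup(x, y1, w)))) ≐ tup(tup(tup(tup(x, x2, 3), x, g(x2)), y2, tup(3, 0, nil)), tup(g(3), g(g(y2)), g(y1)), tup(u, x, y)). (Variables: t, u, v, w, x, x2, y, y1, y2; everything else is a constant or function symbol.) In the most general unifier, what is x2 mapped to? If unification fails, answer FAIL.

Decompose tup/3: tup(y1, w, x2) ≐ tup(tup(tup(x, x2, 3), x, g(x2)), y2, tup(3, 0, nil)),  tup(v, u, w) ≐ tup(g(3), g(g(y2)), g(y1)),  tup(t, g(x), g(tup(x, y1, w))) ≐ tup(u, x, y).
Decompose tup/3: y1 ≐ tup(tup(x, x2, 3), x, g(x2)),  w ≐ y2,  x2 ≐ tup(3, 0, nil).
Bind y1 := tup(tup(x, x2, 3), x, g(x2)); substituting into the 2 remaining equations that mention y1 gives: tup(v, u, w) ≐ tup(g(3), g(g(y2)), g(tup(tup(x, x2, 3), x, g(x2)))),  tup(t, g(x), g(tup(x, tup(tup(x, x2, 3), x, g(x2)), w))) ≐ tup(u, x, y).
Bind w := y2; substituting into the 2 remaining equations that mention w gives: tup(v, u, y2) ≐ tup(g(3), g(g(y2)), g(tup(tup(x, x2, 3), x, g(x2)))),  tup(t, g(x), g(tup(x, tup(tup(x, x2, 3), x, g(x2)), y2))) ≐ tup(u, x, y).
Bind x2 := tup(3, 0, nil); substituting into the remaining equations gives: tup(v, u, y2) ≐ tup(g(3), g(g(y2)), g(tup(tup(x, tup(3, 0, nil), 3), x, g(tup(3, 0, nil))))),  tup(t, g(x), g(tup(x, tup(tup(x, tup(3, 0, nil), 3), x, g(tup(3, 0, nil))), y2))) ≐ tup(u, x, y). Substituting into the earlier binding gives y1 := tup(tup(x, tup(3, 0, nil), 3), x, g(tup(3, 0, nil))).
Decompose tup/3: v ≐ g(3),  u ≐ g(g(y2)),  y2 ≐ g(tup(tup(x, tup(3, 0, nil), 3), x, g(tup(3, 0, nil)))).
Bind v := g(3); no other remaining equation mentions v.
Bind u := g(g(y2)); substituting into the one remaining equation that mentions u gives: tup(t, g(x), g(tup(x, tup(tup(x, tup(3, 0, nil), 3), x, g(tup(3, 0, nil))), y2))) ≐ tup(g(g(y2)), x, y).
Bind y2 := g(tup(tup(x, tup(3, 0, nil), 3), x, g(tup(3, 0, nil)))); substituting into the remaining equation gives: tup(t, g(x), g(tup(x, tup(tup(x, tup(3, 0, nil), 3), x, g(tup(3, 0, nil))), g(tup(tup(x, tup(3, 0, nil), 3), x, g(tup(3, 0, nil))))))) ≐ tup(g(g(g(tup(tup(x, tup(3, 0, nil), 3), x, g(tup(3, 0, nil)))))), x, y). Substituting into the earlier bindings gives w := g(tup(tup(x, tup(3, 0, nil), 3), x, g(tup(3, 0, nil)))), u := g(g(g(tup(tup(x, tup(3, 0, nil), 3), x, g(tup(3, 0, nil)))))).
Decompose tup/3: t ≐ g(g(g(tup(tup(x, tup(3, 0, nil), 3), x, g(tup(3, 0, nil)))))),  g(x) ≐ x,  g(tup(x, tup(tup(x, tup(3, 0, nil), 3), x, g(tup(3, 0, nil))), g(tup(tup(x, tup(3, 0, nil), 3), x, g(tup(3, 0, nil)))))) ≐ y.
Bind t := g(g(g(tup(tup(x, tup(3, 0, nil), 3), x, g(tup(3, 0, nil)))))); no other remaining equation mentions t.
Occurs check fails: x occurs in g(x); the equation x ≐ g(x) has no finite solution.

FAIL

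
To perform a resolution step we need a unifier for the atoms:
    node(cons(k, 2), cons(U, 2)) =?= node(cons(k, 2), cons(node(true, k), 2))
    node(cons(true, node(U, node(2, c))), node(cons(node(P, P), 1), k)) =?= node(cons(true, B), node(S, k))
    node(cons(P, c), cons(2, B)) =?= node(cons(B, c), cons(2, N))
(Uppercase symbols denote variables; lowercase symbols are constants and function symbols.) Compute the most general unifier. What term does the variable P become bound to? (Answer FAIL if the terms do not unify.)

node(node(true, k), node(2, c))

Decompose node/2: cons(k, 2) =?= cons(k, 2),  cons(U, 2) =?= cons(node(true, k), 2).
Delete trivial equation cons(k, 2) =?= cons(k, 2).
Decompose cons/2: U =?= node(true, k),  2 =?= 2.
Bind U := node(true, k); substituting into the one remaining equation that mentions U gives: node(cons(true, node(node(true, k), node(2, c))), node(cons(node(P, P), 1), k)) =?= node(cons(true, B), node(S, k)).
Delete trivial equation 2 =?= 2.
Decompose node/2: cons(true, node(node(true, k), node(2, c))) =?= cons(true, B),  node(cons(node(P, P), 1), k) =?= node(S, k).
Decompose cons/2: true =?= true,  node(node(true, k), node(2, c)) =?= B.
Delete trivial equation true =?= true.
Bind B := node(node(true, k), node(2, c)); substituting into the one remaining equation that mentions B gives: node(cons(P, c), cons(2, node(node(true, k), node(2, c)))) =?= node(cons(node(node(true, k), node(2, c)), c), cons(2, N)).
Decompose node/2: cons(node(P, P), 1) =?= S,  k =?= k.
Bind S := cons(node(P, P), 1); no other remaining equation mentions S.
Delete trivial equation k =?= k.
Decompose node/2: cons(P, c) =?= cons(node(node(true, k), node(2, c)), c),  cons(2, node(node(true, k), node(2, c))) =?= cons(2, N).
Decompose cons/2: P =?= node(node(true, k), node(2, c)),  c =?= c.
Bind P := node(node(true, k), node(2, c)); no other remaining equation mentions P. Substituting into the earlier binding gives S := cons(node(node(node(true, k), node(2, c)), node(node(true, k), node(2, c))), 1).
Delete trivial equation c =?= c.
Decompose cons/2: 2 =?= 2,  node(node(true, k), node(2, c)) =?= N.
Delete trivial equation 2 =?= 2.
Bind N := node(node(true, k), node(2, c)).
MGU = { U ↦ node(true, k), B ↦ node(node(true, k), node(2, c)), S ↦ cons(node(node(node(true, k), node(2, c)), node(node(true, k), node(2, c))), 1), P ↦ node(node(true, k), node(2, c)), N ↦ node(node(true, k), node(2, c)) }, so P ↦ node(node(true, k), node(2, c)).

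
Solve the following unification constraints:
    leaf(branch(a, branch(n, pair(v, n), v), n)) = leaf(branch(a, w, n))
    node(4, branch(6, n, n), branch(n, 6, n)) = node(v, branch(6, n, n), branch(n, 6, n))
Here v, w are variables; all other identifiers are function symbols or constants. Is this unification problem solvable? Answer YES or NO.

Decompose leaf/1: branch(a, branch(n, pair(v, n), v), n) = branch(a, w, n).
Decompose branch/3: a = a,  branch(n, pair(v, n), v) = w,  n = n.
Delete trivial equation a = a.
Bind w := branch(n, pair(v, n), v); no other remaining equation mentions w.
Delete trivial equation n = n.
Decompose node/3: 4 = v,  branch(6, n, n) = branch(6, n, n),  branch(n, 6, n) = branch(n, 6, n).
Bind v := 4; no other remaining equation mentions v. Substituting into the earlier binding gives w := branch(n, pair(4, n), 4).
Delete trivial equation branch(6, n, n) = branch(6, n, n).
Delete trivial equation branch(n, 6, n) = branch(n, 6, n).
No equations remain and no clash or occurs-check failure arose, so a unifier exists.

YES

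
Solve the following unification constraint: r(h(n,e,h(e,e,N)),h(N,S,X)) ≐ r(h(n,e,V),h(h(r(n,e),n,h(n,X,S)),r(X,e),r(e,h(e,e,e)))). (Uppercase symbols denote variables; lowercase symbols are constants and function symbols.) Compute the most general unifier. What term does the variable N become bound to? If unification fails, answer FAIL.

Decompose r/2: h(n,e,h(e,e,N)) ≐ h(n,e,V),  h(N,S,X) ≐ h(h(r(n,e),n,h(n,X,S)),r(X,e),r(e,h(e,e,e))).
Decompose h/3: n ≐ n,  e ≐ e,  h(e,e,N) ≐ V.
Delete trivial equation n ≐ n.
Delete trivial equation e ≐ e.
Bind V := h(e,e,N); no other remaining equation mentions V.
Decompose h/3: N ≐ h(r(n,e),n,h(n,X,S)),  S ≐ r(X,e),  X ≐ r(e,h(e,e,e)).
Bind N := h(r(n,e),n,h(n,X,S)); no other remaining equation mentions N. Substituting into the earlier binding gives V := h(e,e,h(r(n,e),n,h(n,X,S))).
Bind S := r(X,e); no other remaining equation mentions S. Substituting into the earlier bindings gives V := h(e,e,h(r(n,e),n,h(n,X,r(X,e)))), N := h(r(n,e),n,h(n,X,r(X,e))).
Bind X := r(e,h(e,e,e)). Substituting into the earlier bindings gives V := h(e,e,h(r(n,e),n,h(n,r(e,h(e,e,e)),r(r(e,h(e,e,e)),e)))), N := h(r(n,e),n,h(n,r(e,h(e,e,e)),r(r(e,h(e,e,e)),e))), S := r(r(e,h(e,e,e)),e).
MGU = { V -> h(e,e,h(r(n,e),n,h(n,r(e,h(e,e,e)),r(r(e,h(e,e,e)),e)))), N -> h(r(n,e),n,h(n,r(e,h(e,e,e)),r(r(e,h(e,e,e)),e))), S -> r(r(e,h(e,e,e)),e), X -> r(e,h(e,e,e)) }, so N -> h(r(n,e),n,h(n,r(e,h(e,e,e)),r(r(e,h(e,e,e)),e))).

h(r(n,e),n,h(n,r(e,h(e,e,e)),r(r(e,h(e,e,e)),e)))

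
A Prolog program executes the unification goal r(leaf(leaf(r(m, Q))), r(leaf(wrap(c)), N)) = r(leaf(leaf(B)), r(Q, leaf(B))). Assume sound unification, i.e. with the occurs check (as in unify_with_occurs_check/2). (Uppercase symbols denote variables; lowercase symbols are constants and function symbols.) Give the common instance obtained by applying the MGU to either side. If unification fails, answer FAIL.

Decompose r/2: leaf(leaf(r(m, Q))) = leaf(leaf(B)),  r(leaf(wrap(c)), N) = r(Q, leaf(B)).
Decompose leaf/1: leaf(r(m, Q)) = leaf(B).
Decompose leaf/1: r(m, Q) = B.
Bind B := r(m, Q); substituting into the remaining equation gives: r(leaf(wrap(c)), N) = r(Q, leaf(r(m, Q))).
Decompose r/2: leaf(wrap(c)) = Q,  N = leaf(r(m, Q)).
Bind Q := leaf(wrap(c)); substituting into the remaining equation gives: N = leaf(r(m, leaf(wrap(c)))). Substituting into the earlier binding gives B := r(m, leaf(wrap(c))).
Bind N := leaf(r(m, leaf(wrap(c)))).
Applying the MGU to either side gives r(leaf(leaf(r(m, leaf(wrap(c))))), r(leaf(wrap(c)), leaf(r(m, leaf(wrap(c)))))).

r(leaf(leaf(r(m, leaf(wrap(c))))), r(leaf(wrap(c)), leaf(r(m, leaf(wrap(c))))))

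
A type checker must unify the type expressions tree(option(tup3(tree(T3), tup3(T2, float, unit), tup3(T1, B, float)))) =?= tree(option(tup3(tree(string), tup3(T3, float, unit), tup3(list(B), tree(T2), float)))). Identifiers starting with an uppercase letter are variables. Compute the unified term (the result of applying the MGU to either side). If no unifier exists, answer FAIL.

tree(option(tup3(tree(string), tup3(string, float, unit), tup3(list(tree(string)), tree(string), float))))

Decompose tree/1: option(tup3(tree(T3), tup3(T2, float, unit), tup3(T1, B, float))) =?= option(tup3(tree(string), tup3(T3, float, unit), tup3(list(B), tree(T2), float))).
Decompose option/1: tup3(tree(T3), tup3(T2, float, unit), tup3(T1, B, float)) =?= tup3(tree(string), tup3(T3, float, unit), tup3(list(B), tree(T2), float)).
Decompose tup3/3: tree(T3) =?= tree(string),  tup3(T2, float, unit) =?= tup3(T3, float, unit),  tup3(T1, B, float) =?= tup3(list(B), tree(T2), float).
Decompose tree/1: T3 =?= string.
Bind T3 := string; substituting into the one remaining equation that mentions T3 gives: tup3(T2, float, unit) =?= tup3(string, float, unit).
Decompose tup3/3: T2 =?= string,  float =?= float,  unit =?= unit.
Bind T2 := string; substituting into the one remaining equation that mentions T2 gives: tup3(T1, B, float) =?= tup3(list(B), tree(string), float).
Delete trivial equation float =?= float.
Delete trivial equation unit =?= unit.
Decompose tup3/3: T1 =?= list(B),  B =?= tree(string),  float =?= float.
Bind T1 := list(B); no other remaining equation mentions T1.
Bind B := tree(string); no other remaining equation mentions B. Substituting into the earlier binding gives T1 := list(tree(string)).
Delete trivial equation float =?= float.
Applying the MGU to either side gives tree(option(tup3(tree(string), tup3(string, float, unit), tup3(list(tree(string)), tree(string), float)))).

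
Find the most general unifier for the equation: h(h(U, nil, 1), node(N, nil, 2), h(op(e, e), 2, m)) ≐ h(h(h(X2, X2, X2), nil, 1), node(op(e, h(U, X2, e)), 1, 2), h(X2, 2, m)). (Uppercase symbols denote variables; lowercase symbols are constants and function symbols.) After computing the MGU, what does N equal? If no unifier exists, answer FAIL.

Decompose h/3: h(U, nil, 1) ≐ h(h(X2, X2, X2), nil, 1),  node(N, nil, 2) ≐ node(op(e, h(U, X2, e)), 1, 2),  h(op(e, e), 2, m) ≐ h(X2, 2, m).
Decompose h/3: U ≐ h(X2, X2, X2),  nil ≐ nil,  1 ≐ 1.
Bind U := h(X2, X2, X2); substituting into the one remaining equation that mentions U gives: node(N, nil, 2) ≐ node(op(e, h(h(X2, X2, X2), X2, e)), 1, 2).
Delete trivial equation nil ≐ nil.
Delete trivial equation 1 ≐ 1.
Decompose node/3: N ≐ op(e, h(h(X2, X2, X2), X2, e)),  nil ≐ 1,  2 ≐ 2.
Bind N := op(e, h(h(X2, X2, X2), X2, e)); no other remaining equation mentions N.
Clash: constants nil and 1 differ; no unifier exists.

FAIL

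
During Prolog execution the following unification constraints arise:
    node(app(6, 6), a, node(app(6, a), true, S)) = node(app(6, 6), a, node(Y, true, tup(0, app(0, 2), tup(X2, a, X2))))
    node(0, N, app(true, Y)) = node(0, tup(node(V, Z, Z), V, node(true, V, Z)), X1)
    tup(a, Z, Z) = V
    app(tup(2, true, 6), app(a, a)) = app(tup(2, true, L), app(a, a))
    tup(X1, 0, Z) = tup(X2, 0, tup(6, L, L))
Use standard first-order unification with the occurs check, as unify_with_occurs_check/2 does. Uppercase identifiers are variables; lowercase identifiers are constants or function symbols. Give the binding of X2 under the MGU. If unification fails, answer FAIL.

app(true, app(6, a))

Decompose node/3: app(6, 6) = app(6, 6),  a = a,  node(app(6, a), true, S) = node(Y, true, tup(0, app(0, 2), tup(X2, a, X2))).
Delete trivial equation app(6, 6) = app(6, 6).
Delete trivial equation a = a.
Decompose node/3: app(6, a) = Y,  true = true,  S = tup(0, app(0, 2), tup(X2, a, X2)).
Bind Y := app(6, a); substituting into the one remaining equation that mentions Y gives: node(0, N, app(true, app(6, a))) = node(0, tup(node(V, Z, Z), V, node(true, V, Z)), X1).
Delete trivial equation true = true.
Bind S := tup(0, app(0, 2), tup(X2, a, X2)); no other remaining equation mentions S.
Decompose node/3: 0 = 0,  N = tup(node(V, Z, Z), V, node(true, V, Z)),  app(true, app(6, a)) = X1.
Delete trivial equation 0 = 0.
Bind N := tup(node(V, Z, Z), V, node(true, V, Z)); no other remaining equation mentions N.
Bind X1 := app(true, app(6, a)); substituting into the one remaining equation that mentions X1 gives: tup(app(true, app(6, a)), 0, Z) = tup(X2, 0, tup(6, L, L)).
Bind V := tup(a, Z, Z); no other remaining equation mentions V. Substituting into the earlier binding gives N := tup(node(tup(a, Z, Z), Z, Z), tup(a, Z, Z), node(true, tup(a, Z, Z), Z)).
Decompose app/2: tup(2, true, 6) = tup(2, true, L),  app(a, a) = app(a, a).
Decompose tup/3: 2 = 2,  true = true,  6 = L.
Delete trivial equation 2 = 2.
Delete trivial equation true = true.
Bind L := 6; substituting into the one remaining equation that mentions L gives: tup(app(true, app(6, a)), 0, Z) = tup(X2, 0, tup(6, 6, 6)).
Delete trivial equation app(a, a) = app(a, a).
Decompose tup/3: app(true, app(6, a)) = X2,  0 = 0,  Z = tup(6, 6, 6).
Bind X2 := app(true, app(6, a)); no other remaining equation mentions X2. Substituting into the earlier binding gives S := tup(0, app(0, 2), tup(app(true, app(6, a)), a, app(true, app(6, a)))).
Delete trivial equation 0 = 0.
Bind Z := tup(6, 6, 6). Substituting into the earlier bindings gives N := tup(node(tup(a, tup(6, 6, 6), tup(6, 6, 6)), tup(6, 6, 6), tup(6, 6, 6)), tup(a, tup(6, 6, 6), tup(6, 6, 6)), node(true, tup(a, tup(6, 6, 6), tup(6, 6, 6)), tup(6, 6, 6))), V := tup(a, tup(6, 6, 6), tup(6, 6, 6)).
MGU = { Y -> app(6, a), S -> tup(0, app(0, 2), tup(app(true, app(6, a)), a, app(true, app(6, a)))), N -> tup(node(tup(a, tup(6, 6, 6), tup(6, 6, 6)), tup(6, 6, 6), tup(6, 6, 6)), tup(a, tup(6, 6, 6), tup(6, 6, 6)), node(true, tup(a, tup(6, 6, 6), tup(6, 6, 6)), tup(6, 6, 6))), X1 -> app(true, app(6, a)), V -> tup(a, tup(6, 6, 6), tup(6, 6, 6)), L -> 6, X2 -> app(true, app(6, a)), Z -> tup(6, 6, 6) }, so X2 -> app(true, app(6, a)).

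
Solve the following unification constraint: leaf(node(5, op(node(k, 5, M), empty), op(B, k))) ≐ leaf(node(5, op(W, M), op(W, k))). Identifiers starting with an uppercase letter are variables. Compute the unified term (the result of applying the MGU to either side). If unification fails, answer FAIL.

Decompose leaf/1: node(5, op(node(k, 5, M), empty), op(B, k)) ≐ node(5, op(W, M), op(W, k)).
Decompose node/3: 5 ≐ 5,  op(node(k, 5, M), empty) ≐ op(W, M),  op(B, k) ≐ op(W, k).
Delete trivial equation 5 ≐ 5.
Decompose op/2: node(k, 5, M) ≐ W,  empty ≐ M.
Bind W := node(k, 5, M); substituting into the one remaining equation that mentions W gives: op(B, k) ≐ op(node(k, 5, M), k).
Bind M := empty; substituting into the remaining equation gives: op(B, k) ≐ op(node(k, 5, empty), k). Substituting into the earlier binding gives W := node(k, 5, empty).
Decompose op/2: B ≐ node(k, 5, empty),  k ≐ k.
Bind B := node(k, 5, empty); no other remaining equation mentions B.
Delete trivial equation k ≐ k.
Applying the MGU to either side gives leaf(node(5, op(node(k, 5, empty), empty), op(node(k, 5, empty), k))).

leaf(node(5, op(node(k, 5, empty), empty), op(node(k, 5, empty), k)))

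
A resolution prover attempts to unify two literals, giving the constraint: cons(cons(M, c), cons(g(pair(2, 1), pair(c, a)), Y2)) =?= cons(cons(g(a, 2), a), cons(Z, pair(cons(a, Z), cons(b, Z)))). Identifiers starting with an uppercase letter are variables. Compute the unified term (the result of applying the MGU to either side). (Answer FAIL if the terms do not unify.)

FAIL

Decompose cons/2: cons(M, c) =?= cons(g(a, 2), a),  cons(g(pair(2, 1), pair(c, a)), Y2) =?= cons(Z, pair(cons(a, Z), cons(b, Z))).
Decompose cons/2: M =?= g(a, 2),  c =?= a.
Bind M := g(a, 2); no other remaining equation mentions M.
Clash: constants c and a differ; no unifier exists.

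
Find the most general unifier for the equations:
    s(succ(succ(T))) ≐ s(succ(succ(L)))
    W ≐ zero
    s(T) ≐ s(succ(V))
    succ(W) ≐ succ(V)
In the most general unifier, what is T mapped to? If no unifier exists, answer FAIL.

succ(zero)

Decompose s/1: succ(succ(T)) ≐ succ(succ(L)).
Decompose succ/1: succ(T) ≐ succ(L).
Decompose succ/1: T ≐ L.
Bind T := L; substituting into the one remaining equation that mentions T gives: s(L) ≐ s(succ(V)).
Bind W := zero; substituting into the one remaining equation that mentions W gives: succ(zero) ≐ succ(V).
Decompose s/1: L ≐ succ(V).
Bind L := succ(V); no other remaining equation mentions L. Substituting into the earlier binding gives T := succ(V).
Decompose succ/1: zero ≐ V.
Bind V := zero. Substituting into the earlier bindings gives T := succ(zero), L := succ(zero).
MGU = { T := succ(zero), W := zero, L := succ(zero), V := zero }, so T := succ(zero).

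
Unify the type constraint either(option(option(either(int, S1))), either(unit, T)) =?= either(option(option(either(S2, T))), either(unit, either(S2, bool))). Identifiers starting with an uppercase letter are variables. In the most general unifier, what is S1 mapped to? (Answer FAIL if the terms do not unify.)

either(int, bool)

Decompose either/2: option(option(either(int, S1))) =?= option(option(either(S2, T))),  either(unit, T) =?= either(unit, either(S2, bool)).
Decompose option/1: option(either(int, S1)) =?= option(either(S2, T)).
Decompose option/1: either(int, S1) =?= either(S2, T).
Decompose either/2: int =?= S2,  S1 =?= T.
Bind S2 := int; substituting into the one remaining equation that mentions S2 gives: either(unit, T) =?= either(unit, either(int, bool)).
Bind S1 := T; no other remaining equation mentions S1.
Decompose either/2: unit =?= unit,  T =?= either(int, bool).
Delete trivial equation unit =?= unit.
Bind T := either(int, bool). Substituting into the earlier binding gives S1 := either(int, bool).
MGU = { S2 -> int, S1 -> either(int, bool), T -> either(int, bool) }, so S1 -> either(int, bool).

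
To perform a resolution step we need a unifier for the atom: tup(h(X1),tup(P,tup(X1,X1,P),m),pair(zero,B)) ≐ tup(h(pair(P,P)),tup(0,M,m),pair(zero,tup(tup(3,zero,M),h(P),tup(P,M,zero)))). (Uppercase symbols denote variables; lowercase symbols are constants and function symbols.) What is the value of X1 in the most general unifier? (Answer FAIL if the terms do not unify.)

pair(0,0)

Decompose tup/3: h(X1) ≐ h(pair(P,P)),  tup(P,tup(X1,X1,P),m) ≐ tup(0,M,m),  pair(zero,B) ≐ pair(zero,tup(tup(3,zero,M),h(P),tup(P,M,zero))).
Decompose h/1: X1 ≐ pair(P,P).
Bind X1 := pair(P,P); substituting into the one remaining equation that mentions X1 gives: tup(P,tup(pair(P,P),pair(P,P),P),m) ≐ tup(0,M,m).
Decompose tup/3: P ≐ 0,  tup(pair(P,P),pair(P,P),P) ≐ M,  m ≐ m.
Bind P := 0; substituting into the 2 remaining equations that mention P gives: tup(pair(0,0),pair(0,0),0) ≐ M,  pair(zero,B) ≐ pair(zero,tup(tup(3,zero,M),h(0),tup(0,M,zero))). Substituting into the earlier binding gives X1 := pair(0,0).
Bind M := tup(pair(0,0),pair(0,0),0); substituting into the one remaining equation that mentions M gives: pair(zero,B) ≐ pair(zero,tup(tup(3,zero,tup(pair(0,0),pair(0,0),0)),h(0),tup(0,tup(pair(0,0),pair(0,0),0),zero))).
Delete trivial equation m ≐ m.
Decompose pair/2: zero ≐ zero,  B ≐ tup(tup(3,zero,tup(pair(0,0),pair(0,0),0)),h(0),tup(0,tup(pair(0,0),pair(0,0),0),zero)).
Delete trivial equation zero ≐ zero.
Bind B := tup(tup(3,zero,tup(pair(0,0),pair(0,0),0)),h(0),tup(0,tup(pair(0,0),pair(0,0),0),zero)).
MGU = { X1 -> pair(0,0), P -> 0, M -> tup(pair(0,0),pair(0,0),0), B -> tup(tup(3,zero,tup(pair(0,0),pair(0,0),0)),h(0),tup(0,tup(pair(0,0),pair(0,0),0),zero)) }, so X1 -> pair(0,0).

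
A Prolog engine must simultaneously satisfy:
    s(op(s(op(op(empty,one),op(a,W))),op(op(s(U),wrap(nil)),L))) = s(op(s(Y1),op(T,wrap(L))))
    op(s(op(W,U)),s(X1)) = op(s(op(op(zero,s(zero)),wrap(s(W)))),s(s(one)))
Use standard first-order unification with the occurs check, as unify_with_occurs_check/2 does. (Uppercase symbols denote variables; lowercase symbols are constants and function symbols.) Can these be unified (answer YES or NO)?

NO

Decompose s/1: op(s(op(op(empty,one),op(a,W))),op(op(s(U),wrap(nil)),L)) = op(s(Y1),op(T,wrap(L))).
Decompose op/2: s(op(op(empty,one),op(a,W))) = s(Y1),  op(op(s(U),wrap(nil)),L) = op(T,wrap(L)).
Decompose s/1: op(op(empty,one),op(a,W)) = Y1.
Bind Y1 := op(op(empty,one),op(a,W)); no other remaining equation mentions Y1.
Decompose op/2: op(s(U),wrap(nil)) = T,  L = wrap(L).
Bind T := op(s(U),wrap(nil)); no other remaining equation mentions T.
Occurs check fails: L occurs in wrap(L); the equation L = wrap(L) has no finite solution.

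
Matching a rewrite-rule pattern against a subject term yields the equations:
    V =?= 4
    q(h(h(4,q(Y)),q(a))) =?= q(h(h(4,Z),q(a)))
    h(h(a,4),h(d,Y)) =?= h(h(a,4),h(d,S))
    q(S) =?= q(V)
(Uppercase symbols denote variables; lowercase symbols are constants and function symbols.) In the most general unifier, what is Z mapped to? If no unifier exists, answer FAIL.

q(4)

Bind V := 4; substituting into the one remaining equation that mentions V gives: q(S) =?= q(4).
Decompose q/1: h(h(4,q(Y)),q(a)) =?= h(h(4,Z),q(a)).
Decompose h/2: h(4,q(Y)) =?= h(4,Z),  q(a) =?= q(a).
Decompose h/2: 4 =?= 4,  q(Y) =?= Z.
Delete trivial equation 4 =?= 4.
Bind Z := q(Y); no other remaining equation mentions Z.
Delete trivial equation q(a) =?= q(a).
Decompose h/2: h(a,4) =?= h(a,4),  h(d,Y) =?= h(d,S).
Delete trivial equation h(a,4) =?= h(a,4).
Decompose h/2: d =?= d,  Y =?= S.
Delete trivial equation d =?= d.
Bind Y := S; no other remaining equation mentions Y. Substituting into the earlier binding gives Z := q(S).
Decompose q/1: S =?= 4.
Bind S := 4. Substituting into the earlier bindings gives Z := q(4), Y := 4.
MGU = { V := 4, Z := q(4), Y := 4, S := 4 }, so Z := q(4).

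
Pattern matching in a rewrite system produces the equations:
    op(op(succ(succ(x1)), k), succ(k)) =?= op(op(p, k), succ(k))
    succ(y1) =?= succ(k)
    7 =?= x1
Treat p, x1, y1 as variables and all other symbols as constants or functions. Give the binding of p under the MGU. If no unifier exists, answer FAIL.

succ(succ(7))

Decompose op/2: op(succ(succ(x1)), k) =?= op(p, k),  succ(k) =?= succ(k).
Decompose op/2: succ(succ(x1)) =?= p,  k =?= k.
Bind p := succ(succ(x1)); no other remaining equation mentions p.
Delete trivial equation k =?= k.
Delete trivial equation succ(k) =?= succ(k).
Decompose succ/1: y1 =?= k.
Bind y1 := k; no other remaining equation mentions y1.
Bind x1 := 7. Substituting into the earlier binding gives p := succ(succ(7)).
MGU = { p := succ(succ(7)), y1 := k, x1 := 7 }, so p := succ(succ(7)).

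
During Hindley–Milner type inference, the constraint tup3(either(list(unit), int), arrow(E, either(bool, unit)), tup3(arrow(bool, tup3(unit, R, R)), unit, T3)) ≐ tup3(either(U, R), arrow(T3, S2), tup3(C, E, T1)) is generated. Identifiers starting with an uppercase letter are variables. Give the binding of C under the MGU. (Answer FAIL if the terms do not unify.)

arrow(bool, tup3(unit, int, int))

Decompose tup3/3: either(list(unit), int) ≐ either(U, R),  arrow(E, either(bool, unit)) ≐ arrow(T3, S2),  tup3(arrow(bool, tup3(unit, R, R)), unit, T3) ≐ tup3(C, E, T1).
Decompose either/2: list(unit) ≐ U,  int ≐ R.
Bind U := list(unit); no other remaining equation mentions U.
Bind R := int; substituting into the one remaining equation that mentions R gives: tup3(arrow(bool, tup3(unit, int, int)), unit, T3) ≐ tup3(C, E, T1).
Decompose arrow/2: E ≐ T3,  either(bool, unit) ≐ S2.
Bind E := T3; substituting into the one remaining equation that mentions E gives: tup3(arrow(bool, tup3(unit, int, int)), unit, T3) ≐ tup3(C, T3, T1).
Bind S2 := either(bool, unit); no other remaining equation mentions S2.
Decompose tup3/3: arrow(bool, tup3(unit, int, int)) ≐ C,  unit ≐ T3,  T3 ≐ T1.
Bind C := arrow(bool, tup3(unit, int, int)); no other remaining equation mentions C.
Bind T3 := unit; substituting into the remaining equation gives: unit ≐ T1. Substituting into the earlier binding gives E := unit.
Bind T1 := unit.
MGU = { U := list(unit), R := int, E := unit, S2 := either(bool, unit), C := arrow(bool, tup3(unit, int, int)), T3 := unit, T1 := unit }, so C := arrow(bool, tup3(unit, int, int)).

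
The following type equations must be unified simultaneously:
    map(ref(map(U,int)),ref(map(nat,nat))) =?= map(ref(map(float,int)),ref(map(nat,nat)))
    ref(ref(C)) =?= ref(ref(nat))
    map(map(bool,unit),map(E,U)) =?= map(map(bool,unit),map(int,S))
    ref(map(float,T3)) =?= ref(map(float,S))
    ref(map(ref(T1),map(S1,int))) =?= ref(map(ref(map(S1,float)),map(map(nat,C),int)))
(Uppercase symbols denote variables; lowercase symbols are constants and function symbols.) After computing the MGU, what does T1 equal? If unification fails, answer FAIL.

Decompose map/2: ref(map(U,int)) =?= ref(map(float,int)),  ref(map(nat,nat)) =?= ref(map(nat,nat)).
Decompose ref/1: map(U,int) =?= map(float,int).
Decompose map/2: U =?= float,  int =?= int.
Bind U := float; substituting into the one remaining equation that mentions U gives: map(map(bool,unit),map(E,float)) =?= map(map(bool,unit),map(int,S)).
Delete trivial equation int =?= int.
Delete trivial equation ref(map(nat,nat)) =?= ref(map(nat,nat)).
Decompose ref/1: ref(C) =?= ref(nat).
Decompose ref/1: C =?= nat.
Bind C := nat; substituting into the one remaining equation that mentions C gives: ref(map(ref(T1),map(S1,int))) =?= ref(map(ref(map(S1,float)),map(map(nat,nat),int))).
Decompose map/2: map(bool,unit) =?= map(bool,unit),  map(E,float) =?= map(int,S).
Delete trivial equation map(bool,unit) =?= map(bool,unit).
Decompose map/2: E =?= int,  float =?= S.
Bind E := int; no other remaining equation mentions E.
Bind S := float; substituting into the one remaining equation that mentions S gives: ref(map(float,T3)) =?= ref(map(float,float)).
Decompose ref/1: map(float,T3) =?= map(float,float).
Decompose map/2: float =?= float,  T3 =?= float.
Delete trivial equation float =?= float.
Bind T3 := float; no other remaining equation mentions T3.
Decompose ref/1: map(ref(T1),map(S1,int)) =?= map(ref(map(S1,float)),map(map(nat,nat),int)).
Decompose map/2: ref(T1) =?= ref(map(S1,float)),  map(S1,int) =?= map(map(nat,nat),int).
Decompose ref/1: T1 =?= map(S1,float).
Bind T1 := map(S1,float); no other remaining equation mentions T1.
Decompose map/2: S1 =?= map(nat,nat),  int =?= int.
Bind S1 := map(nat,nat); no other remaining equation mentions S1. Substituting into the earlier binding gives T1 := map(map(nat,nat),float).
Delete trivial equation int =?= int.
MGU = { U -> float, C -> nat, E -> int, S -> float, T3 -> float, T1 -> map(map(nat,nat),float), S1 -> map(nat,nat) }, so T1 -> map(map(nat,nat),float).

map(map(nat,nat),float)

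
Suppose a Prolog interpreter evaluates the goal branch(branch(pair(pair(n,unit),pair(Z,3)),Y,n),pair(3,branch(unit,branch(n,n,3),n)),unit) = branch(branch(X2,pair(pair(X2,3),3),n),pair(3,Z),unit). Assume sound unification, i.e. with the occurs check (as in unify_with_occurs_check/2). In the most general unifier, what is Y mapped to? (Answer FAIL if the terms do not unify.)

pair(pair(pair(pair(n,unit),pair(branch(unit,branch(n,n,3),n),3)),3),3)

Decompose branch/3: branch(pair(pair(n,unit),pair(Z,3)),Y,n) = branch(X2,pair(pair(X2,3),3),n),  pair(3,branch(unit,branch(n,n,3),n)) = pair(3,Z),  unit = unit.
Decompose branch/3: pair(pair(n,unit),pair(Z,3)) = X2,  Y = pair(pair(X2,3),3),  n = n.
Bind X2 := pair(pair(n,unit),pair(Z,3)); substituting into the one remaining equation that mentions X2 gives: Y = pair(pair(pair(pair(n,unit),pair(Z,3)),3),3).
Bind Y := pair(pair(pair(pair(n,unit),pair(Z,3)),3),3); no other remaining equation mentions Y.
Delete trivial equation n = n.
Decompose pair/2: 3 = 3,  branch(unit,branch(n,n,3),n) = Z.
Delete trivial equation 3 = 3.
Bind Z := branch(unit,branch(n,n,3),n); no other remaining equation mentions Z. Substituting into the earlier bindings gives X2 := pair(pair(n,unit),pair(branch(unit,branch(n,n,3),n),3)), Y := pair(pair(pair(pair(n,unit),pair(branch(unit,branch(n,n,3),n),3)),3),3).
Delete trivial equation unit = unit.
MGU = { X2 -> pair(pair(n,unit),pair(branch(unit,branch(n,n,3),n),3)), Y -> pair(pair(pair(pair(n,unit),pair(branch(unit,branch(n,n,3),n),3)),3),3), Z -> branch(unit,branch(n,n,3),n) }, so Y -> pair(pair(pair(pair(n,unit),pair(branch(unit,branch(n,n,3),n),3)),3),3).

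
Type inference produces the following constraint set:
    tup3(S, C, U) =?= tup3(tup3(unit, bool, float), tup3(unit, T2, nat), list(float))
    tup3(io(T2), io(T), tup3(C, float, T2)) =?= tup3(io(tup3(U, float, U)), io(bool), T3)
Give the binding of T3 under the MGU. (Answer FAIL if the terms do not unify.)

tup3(tup3(unit, tup3(list(float), float, list(float)), nat), float, tup3(list(float), float, list(float)))

Decompose tup3/3: S =?= tup3(unit, bool, float),  C =?= tup3(unit, T2, nat),  U =?= list(float).
Bind S := tup3(unit, bool, float); no other remaining equation mentions S.
Bind C := tup3(unit, T2, nat); substituting into the one remaining equation that mentions C gives: tup3(io(T2), io(T), tup3(tup3(unit, T2, nat), float, T2)) =?= tup3(io(tup3(U, float, U)), io(bool), T3).
Bind U := list(float); substituting into the remaining equation gives: tup3(io(T2), io(T), tup3(tup3(unit, T2, nat), float, T2)) =?= tup3(io(tup3(list(float), float, list(float))), io(bool), T3).
Decompose tup3/3: io(T2) =?= io(tup3(list(float), float, list(float))),  io(T) =?= io(bool),  tup3(tup3(unit, T2, nat), float, T2) =?= T3.
Decompose io/1: T2 =?= tup3(list(float), float, list(float)).
Bind T2 := tup3(list(float), float, list(float)); substituting into the one remaining equation that mentions T2 gives: tup3(tup3(unit, tup3(list(float), float, list(float)), nat), float, tup3(list(float), float, list(float))) =?= T3. Substituting into the earlier binding gives C := tup3(unit, tup3(list(float), float, list(float)), nat).
Decompose io/1: T =?= bool.
Bind T := bool; no other remaining equation mentions T.
Bind T3 := tup3(tup3(unit, tup3(list(float), float, list(float)), nat), float, tup3(list(float), float, list(float))).
MGU = { S -> tup3(unit, bool, float), C -> tup3(unit, tup3(list(float), float, list(float)), nat), U -> list(float), T2 -> tup3(list(float), float, list(float)), T -> bool, T3 -> tup3(tup3(unit, tup3(list(float), float, list(float)), nat), float, tup3(list(float), float, list(float))) }, so T3 -> tup3(tup3(unit, tup3(list(float), float, list(float)), nat), float, tup3(list(float), float, list(float))).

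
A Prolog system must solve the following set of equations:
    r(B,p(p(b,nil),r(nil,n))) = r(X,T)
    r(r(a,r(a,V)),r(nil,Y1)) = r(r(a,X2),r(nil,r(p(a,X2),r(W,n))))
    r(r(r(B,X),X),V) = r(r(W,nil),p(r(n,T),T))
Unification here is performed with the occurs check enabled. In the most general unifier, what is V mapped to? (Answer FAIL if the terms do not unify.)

p(r(n,p(p(b,nil),r(nil,n))),p(p(b,nil),r(nil,n)))

Decompose r/2: B = X,  p(p(b,nil),r(nil,n)) = T.
Bind B := X; substituting into the one remaining equation that mentions B gives: r(r(r(X,X),X),V) = r(r(W,nil),p(r(n,T),T)).
Bind T := p(p(b,nil),r(nil,n)); substituting into the one remaining equation that mentions T gives: r(r(r(X,X),X),V) = r(r(W,nil),p(r(n,p(p(b,nil),r(nil,n))),p(p(b,nil),r(nil,n)))).
Decompose r/2: r(a,r(a,V)) = r(a,X2),  r(nil,Y1) = r(nil,r(p(a,X2),r(W,n))).
Decompose r/2: a = a,  r(a,V) = X2.
Delete trivial equation a = a.
Bind X2 := r(a,V); substituting into the one remaining equation that mentions X2 gives: r(nil,Y1) = r(nil,r(p(a,r(a,V)),r(W,n))).
Decompose r/2: nil = nil,  Y1 = r(p(a,r(a,V)),r(W,n)).
Delete trivial equation nil = nil.
Bind Y1 := r(p(a,r(a,V)),r(W,n)); no other remaining equation mentions Y1.
Decompose r/2: r(r(X,X),X) = r(W,nil),  V = p(r(n,p(p(b,nil),r(nil,n))),p(p(b,nil),r(nil,n))).
Decompose r/2: r(X,X) = W,  X = nil.
Bind W := r(X,X); no other remaining equation mentions W. Substituting into the earlier binding gives Y1 := r(p(a,r(a,V)),r(r(X,X),n)).
Bind X := nil; no other remaining equation mentions X. Substituting into the earlier bindings gives B := nil, Y1 := r(p(a,r(a,V)),r(r(nil,nil),n)), W := r(nil,nil).
Bind V := p(r(n,p(p(b,nil),r(nil,n))),p(p(b,nil),r(nil,n))). Substituting into the earlier bindings gives X2 := r(a,p(r(n,p(p(b,nil),r(nil,n))),p(p(b,nil),r(nil,n)))), Y1 := r(p(a,r(a,p(r(n,p(p(b,nil),r(nil,n))),p(p(b,nil),r(nil,n))))),r(r(nil,nil),n)).
MGU = { B ↦ nil, T ↦ p(p(b,nil),r(nil,n)), X2 ↦ r(a,p(r(n,p(p(b,nil),r(nil,n))),p(p(b,nil),r(nil,n)))), Y1 ↦ r(p(a,r(a,p(r(n,p(p(b,nil),r(nil,n))),p(p(b,nil),r(nil,n))))),r(r(nil,nil),n)), W ↦ r(nil,nil), X ↦ nil, V ↦ p(r(n,p(p(b,nil),r(nil,n))),p(p(b,nil),r(nil,n))) }, so V ↦ p(r(n,p(p(b,nil),r(nil,n))),p(p(b,nil),r(nil,n))).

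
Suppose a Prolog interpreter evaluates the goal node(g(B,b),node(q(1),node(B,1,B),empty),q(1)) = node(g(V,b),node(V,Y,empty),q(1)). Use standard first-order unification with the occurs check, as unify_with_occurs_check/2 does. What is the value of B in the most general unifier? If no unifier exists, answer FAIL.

q(1)

Decompose node/3: g(B,b) = g(V,b),  node(q(1),node(B,1,B),empty) = node(V,Y,empty),  q(1) = q(1).
Decompose g/2: B = V,  b = b.
Bind B := V; substituting into the one remaining equation that mentions B gives: node(q(1),node(V,1,V),empty) = node(V,Y,empty).
Delete trivial equation b = b.
Decompose node/3: q(1) = V,  node(V,1,V) = Y,  empty = empty.
Bind V := q(1); substituting into the one remaining equation that mentions V gives: node(q(1),1,q(1)) = Y. Substituting into the earlier binding gives B := q(1).
Bind Y := node(q(1),1,q(1)); no other remaining equation mentions Y.
Delete trivial equation empty = empty.
Delete trivial equation q(1) = q(1).
MGU = { B = q(1), V = q(1), Y = node(q(1),1,q(1)) }, so B = q(1).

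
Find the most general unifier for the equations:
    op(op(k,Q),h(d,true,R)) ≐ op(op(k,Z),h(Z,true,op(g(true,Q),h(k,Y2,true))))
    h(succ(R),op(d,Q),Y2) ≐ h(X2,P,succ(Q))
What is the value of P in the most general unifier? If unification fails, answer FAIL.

op(d,d)

Decompose op/2: op(k,Q) ≐ op(k,Z),  h(d,true,R) ≐ h(Z,true,op(g(true,Q),h(k,Y2,true))).
Decompose op/2: k ≐ k,  Q ≐ Z.
Delete trivial equation k ≐ k.
Bind Q := Z; substituting into the remaining equations gives: h(d,true,R) ≐ h(Z,true,op(g(true,Z),h(k,Y2,true))),  h(succ(R),op(d,Z),Y2) ≐ h(X2,P,succ(Z)).
Decompose h/3: d ≐ Z,  true ≐ true,  R ≐ op(g(true,Z),h(k,Y2,true)).
Bind Z := d; substituting into the 2 remaining equations that mention Z gives: R ≐ op(g(true,d),h(k,Y2,true)),  h(succ(R),op(d,d),Y2) ≐ h(X2,P,succ(d)). Substituting into the earlier binding gives Q := d.
Delete trivial equation true ≐ true.
Bind R := op(g(true,d),h(k,Y2,true)); substituting into the remaining equation gives: h(succ(op(g(true,d),h(k,Y2,true))),op(d,d),Y2) ≐ h(X2,P,succ(d)).
Decompose h/3: succ(op(g(true,d),h(k,Y2,true))) ≐ X2,  op(d,d) ≐ P,  Y2 ≐ succ(d).
Bind X2 := succ(op(g(true,d),h(k,Y2,true))); no other remaining equation mentions X2.
Bind P := op(d,d); no other remaining equation mentions P.
Bind Y2 := succ(d). Substituting into the earlier bindings gives R := op(g(true,d),h(k,succ(d),true)), X2 := succ(op(g(true,d),h(k,succ(d),true))).
MGU = { Q -> d, Z -> d, R -> op(g(true,d),h(k,succ(d),true)), X2 -> succ(op(g(true,d),h(k,succ(d),true))), P -> op(d,d), Y2 -> succ(d) }, so P -> op(d,d).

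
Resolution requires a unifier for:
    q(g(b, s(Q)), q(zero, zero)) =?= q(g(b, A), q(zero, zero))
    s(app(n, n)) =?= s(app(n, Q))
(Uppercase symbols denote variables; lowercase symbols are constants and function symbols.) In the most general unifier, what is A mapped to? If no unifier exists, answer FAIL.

s(n)

Decompose q/2: g(b, s(Q)) =?= g(b, A),  q(zero, zero) =?= q(zero, zero).
Decompose g/2: b =?= b,  s(Q) =?= A.
Delete trivial equation b =?= b.
Bind A := s(Q); no other remaining equation mentions A.
Delete trivial equation q(zero, zero) =?= q(zero, zero).
Decompose s/1: app(n, n) =?= app(n, Q).
Decompose app/2: n =?= n,  n =?= Q.
Delete trivial equation n =?= n.
Bind Q := n. Substituting into the earlier binding gives A := s(n).
MGU = { A := s(n), Q := n }, so A := s(n).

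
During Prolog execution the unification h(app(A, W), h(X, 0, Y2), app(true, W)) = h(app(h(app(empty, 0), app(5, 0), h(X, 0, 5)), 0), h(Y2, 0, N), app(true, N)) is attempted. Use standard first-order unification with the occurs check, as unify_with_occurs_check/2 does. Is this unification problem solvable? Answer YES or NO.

Decompose h/3: app(A, W) = app(h(app(empty, 0), app(5, 0), h(X, 0, 5)), 0),  h(X, 0, Y2) = h(Y2, 0, N),  app(true, W) = app(true, N).
Decompose app/2: A = h(app(empty, 0), app(5, 0), h(X, 0, 5)),  W = 0.
Bind A := h(app(empty, 0), app(5, 0), h(X, 0, 5)); no other remaining equation mentions A.
Bind W := 0; substituting into the one remaining equation that mentions W gives: app(true, 0) = app(true, N).
Decompose h/3: X = Y2,  0 = 0,  Y2 = N.
Bind X := Y2; no other remaining equation mentions X. Substituting into the earlier binding gives A := h(app(empty, 0), app(5, 0), h(Y2, 0, 5)).
Delete trivial equation 0 = 0.
Bind Y2 := N; no other remaining equation mentions Y2. Substituting into the earlier bindings gives A := h(app(empty, 0), app(5, 0), h(N, 0, 5)), X := N.
Decompose app/2: true = true,  0 = N.
Delete trivial equation true = true.
Bind N := 0. Substituting into the earlier bindings gives A := h(app(empty, 0), app(5, 0), h(0, 0, 5)), X := 0, Y2 := 0.
No equations remain and no clash or occurs-check failure arose, so a unifier exists.

YES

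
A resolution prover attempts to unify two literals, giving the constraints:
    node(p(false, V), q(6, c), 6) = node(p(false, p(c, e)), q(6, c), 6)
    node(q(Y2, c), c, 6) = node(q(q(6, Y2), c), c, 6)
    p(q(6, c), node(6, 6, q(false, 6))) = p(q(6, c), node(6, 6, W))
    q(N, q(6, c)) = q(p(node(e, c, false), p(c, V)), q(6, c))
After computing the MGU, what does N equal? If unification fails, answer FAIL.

Decompose node/3: p(false, V) = p(false, p(c, e)),  q(6, c) = q(6, c),  6 = 6.
Decompose p/2: false = false,  V = p(c, e).
Delete trivial equation false = false.
Bind V := p(c, e); substituting into the one remaining equation that mentions V gives: q(N, q(6, c)) = q(p(node(e, c, false), p(c, p(c, e))), q(6, c)).
Delete trivial equation q(6, c) = q(6, c).
Delete trivial equation 6 = 6.
Decompose node/3: q(Y2, c) = q(q(6, Y2), c),  c = c,  6 = 6.
Decompose q/2: Y2 = q(6, Y2),  c = c.
Occurs check fails: Y2 occurs in q(6, Y2); the equation Y2 = q(6, Y2) has no finite solution.

FAIL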